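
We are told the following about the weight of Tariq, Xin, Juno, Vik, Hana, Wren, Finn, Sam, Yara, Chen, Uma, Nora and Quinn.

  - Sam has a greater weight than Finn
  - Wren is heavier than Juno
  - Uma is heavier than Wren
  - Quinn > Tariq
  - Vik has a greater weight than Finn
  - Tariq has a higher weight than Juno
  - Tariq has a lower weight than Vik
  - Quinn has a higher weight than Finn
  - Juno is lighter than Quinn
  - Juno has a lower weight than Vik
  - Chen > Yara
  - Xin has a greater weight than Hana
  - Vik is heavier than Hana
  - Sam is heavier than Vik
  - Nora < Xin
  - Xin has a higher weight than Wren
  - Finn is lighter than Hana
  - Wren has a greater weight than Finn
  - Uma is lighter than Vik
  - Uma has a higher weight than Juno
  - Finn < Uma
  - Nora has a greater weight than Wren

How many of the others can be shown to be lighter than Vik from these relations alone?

From Vik the given relations immediately reach Juno, Finn, Hana, Tariq, Uma.
From those, Wren — 6 in total.
No other element is forced below Vik by the given relations, so the count is 6.

6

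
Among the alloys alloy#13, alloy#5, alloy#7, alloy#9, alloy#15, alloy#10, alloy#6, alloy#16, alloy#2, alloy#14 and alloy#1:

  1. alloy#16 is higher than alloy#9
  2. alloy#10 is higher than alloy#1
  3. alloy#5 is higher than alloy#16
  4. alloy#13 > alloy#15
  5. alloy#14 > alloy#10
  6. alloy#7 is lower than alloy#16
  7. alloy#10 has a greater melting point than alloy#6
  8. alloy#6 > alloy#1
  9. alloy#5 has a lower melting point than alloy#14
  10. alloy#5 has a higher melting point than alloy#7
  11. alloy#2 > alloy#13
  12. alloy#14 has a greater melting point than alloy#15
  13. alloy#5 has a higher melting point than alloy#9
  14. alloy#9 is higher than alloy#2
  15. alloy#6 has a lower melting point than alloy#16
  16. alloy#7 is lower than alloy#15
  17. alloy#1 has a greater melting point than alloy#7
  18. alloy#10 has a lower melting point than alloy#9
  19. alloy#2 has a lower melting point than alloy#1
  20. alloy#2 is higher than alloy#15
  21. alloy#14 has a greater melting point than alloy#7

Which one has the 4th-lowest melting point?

The consecutive relations fix a unique order: alloy#7 < alloy#15 < alloy#13 < alloy#2 < alloy#1 < alloy#6 < alloy#10 < alloy#9 < alloy#16 < alloy#5 < alloy#14.
The 4th smallest is alloy#2.

alloy#2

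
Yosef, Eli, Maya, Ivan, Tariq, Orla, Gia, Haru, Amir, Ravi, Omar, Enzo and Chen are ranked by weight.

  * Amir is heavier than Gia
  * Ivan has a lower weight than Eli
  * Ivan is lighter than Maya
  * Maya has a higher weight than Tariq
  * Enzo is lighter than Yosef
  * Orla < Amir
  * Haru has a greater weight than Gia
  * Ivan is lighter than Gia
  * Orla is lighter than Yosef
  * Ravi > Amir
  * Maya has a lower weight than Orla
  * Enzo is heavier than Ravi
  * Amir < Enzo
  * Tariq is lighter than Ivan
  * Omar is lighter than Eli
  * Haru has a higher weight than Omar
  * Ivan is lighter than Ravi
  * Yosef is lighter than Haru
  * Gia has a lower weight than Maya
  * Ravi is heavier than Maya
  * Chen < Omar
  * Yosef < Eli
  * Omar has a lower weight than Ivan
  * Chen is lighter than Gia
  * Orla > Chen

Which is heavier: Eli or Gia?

Eli

Gia < Maya and Maya < Orla give Gia < Orla.
With Orla < Amir: Gia < Maya < Orla < Amir.
With Amir < Ravi: Gia < Maya < Orla < Amir < Ravi.
With Ravi < Enzo: Gia < Maya < Orla < Amir < Ravi < Enzo.
With Enzo < Yosef: Gia < Maya < Orla < Amir < Ravi < Enzo < Yosef.
Then Yosef < Eli extends the chain to Eli.
So Gia < Eli; Eli is the heavier of the two.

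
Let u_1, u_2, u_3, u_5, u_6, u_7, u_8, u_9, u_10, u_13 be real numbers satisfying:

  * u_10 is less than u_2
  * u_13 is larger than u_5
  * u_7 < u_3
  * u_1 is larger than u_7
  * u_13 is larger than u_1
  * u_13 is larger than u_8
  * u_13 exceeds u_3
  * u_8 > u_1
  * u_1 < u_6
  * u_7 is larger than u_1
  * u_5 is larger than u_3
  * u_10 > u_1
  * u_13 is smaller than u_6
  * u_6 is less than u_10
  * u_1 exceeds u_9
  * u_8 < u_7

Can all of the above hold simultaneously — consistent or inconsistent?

inconsistent

Chaining the given relations yields u_1 < u_8 < u_7, so u_1 < u_7. But one relation states u_7 < u_1. These cannot both hold.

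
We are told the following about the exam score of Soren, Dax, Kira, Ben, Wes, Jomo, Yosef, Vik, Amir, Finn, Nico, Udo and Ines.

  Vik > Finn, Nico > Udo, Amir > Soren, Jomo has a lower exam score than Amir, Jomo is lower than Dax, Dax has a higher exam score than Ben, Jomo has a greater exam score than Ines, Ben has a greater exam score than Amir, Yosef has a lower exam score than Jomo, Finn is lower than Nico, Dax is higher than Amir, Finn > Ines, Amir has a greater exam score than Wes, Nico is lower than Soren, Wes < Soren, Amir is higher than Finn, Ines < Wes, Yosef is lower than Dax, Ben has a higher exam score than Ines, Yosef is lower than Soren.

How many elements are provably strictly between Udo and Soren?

1

The relations place Udo below Soren. An element lies strictly between them when it is forced above Udo and also forced below Soren.
Above Udo: {Nico, Amir, Ben, Dax}. Below Soren: {Yosef, Ines, Wes, Finn, Nico}.
Intersection: {Nico} — 1.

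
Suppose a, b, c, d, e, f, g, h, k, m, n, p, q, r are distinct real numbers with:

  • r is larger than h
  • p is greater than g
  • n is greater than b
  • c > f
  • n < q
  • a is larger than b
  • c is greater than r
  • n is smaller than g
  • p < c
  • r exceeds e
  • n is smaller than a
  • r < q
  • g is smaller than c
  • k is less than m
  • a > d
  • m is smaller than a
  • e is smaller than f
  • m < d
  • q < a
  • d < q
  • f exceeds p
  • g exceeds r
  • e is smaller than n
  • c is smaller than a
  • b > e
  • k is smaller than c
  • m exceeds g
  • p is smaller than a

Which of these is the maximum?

a

Chaining downward from a: directly below it, b, n, p, m, d, c, q; then k, e, r, g, f; then h.
That covers every other element, and nothing is given above a, so a is the maximum.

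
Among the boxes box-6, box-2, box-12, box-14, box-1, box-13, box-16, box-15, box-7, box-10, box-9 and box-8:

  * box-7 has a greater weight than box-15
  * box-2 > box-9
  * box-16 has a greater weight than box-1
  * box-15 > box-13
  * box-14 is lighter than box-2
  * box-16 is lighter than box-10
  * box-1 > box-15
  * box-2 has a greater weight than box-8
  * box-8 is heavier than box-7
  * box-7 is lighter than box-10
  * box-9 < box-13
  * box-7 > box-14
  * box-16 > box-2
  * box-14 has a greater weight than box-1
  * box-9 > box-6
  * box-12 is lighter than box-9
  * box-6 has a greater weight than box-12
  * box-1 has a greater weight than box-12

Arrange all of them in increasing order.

Nothing is placed below box-12, so it is least; from there box-12 < box-6; box-6 < box-9; box-9 < box-13; box-13 < box-15; box-15 < box-1; box-1 < box-14; box-14 < box-7; box-7 < box-8; box-8 < box-2; box-2 < box-16; box-16 < box-10, each given directly.

box-12 < box-6 < box-9 < box-13 < box-15 < box-1 < box-14 < box-7 < box-8 < box-2 < box-16 < box-10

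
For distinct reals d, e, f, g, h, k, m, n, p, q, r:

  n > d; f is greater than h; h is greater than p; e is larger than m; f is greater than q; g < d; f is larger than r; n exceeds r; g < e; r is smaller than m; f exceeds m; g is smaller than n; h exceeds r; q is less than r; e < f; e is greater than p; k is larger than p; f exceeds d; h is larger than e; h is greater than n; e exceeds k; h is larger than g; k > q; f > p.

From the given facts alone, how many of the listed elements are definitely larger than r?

5

The elements the relations force above r are m, n, e, h, f — no chain reaches any other.
That is 5.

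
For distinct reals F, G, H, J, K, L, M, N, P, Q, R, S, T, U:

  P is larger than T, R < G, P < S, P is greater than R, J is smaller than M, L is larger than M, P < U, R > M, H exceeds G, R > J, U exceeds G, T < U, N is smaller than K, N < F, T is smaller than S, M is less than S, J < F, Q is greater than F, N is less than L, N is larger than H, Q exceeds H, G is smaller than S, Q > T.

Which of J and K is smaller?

J < M and M < R give J < R.
Then R < G extends the chain to G.
Then G < H extends the chain to H.
With H < N: J < M < R < G < H < N.
Then N < K extends the chain to K.
So J < K; J is the smaller of the two.

J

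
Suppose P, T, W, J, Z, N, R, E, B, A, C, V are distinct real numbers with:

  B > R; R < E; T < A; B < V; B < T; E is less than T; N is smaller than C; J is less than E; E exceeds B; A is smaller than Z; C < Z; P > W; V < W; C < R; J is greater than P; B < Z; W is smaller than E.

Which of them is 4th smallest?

Piecing the relations together gives one ordering: N < C < R < B < V < W < P < J < E < T < A < Z.
Counting 4 from the smallest end gives B.

B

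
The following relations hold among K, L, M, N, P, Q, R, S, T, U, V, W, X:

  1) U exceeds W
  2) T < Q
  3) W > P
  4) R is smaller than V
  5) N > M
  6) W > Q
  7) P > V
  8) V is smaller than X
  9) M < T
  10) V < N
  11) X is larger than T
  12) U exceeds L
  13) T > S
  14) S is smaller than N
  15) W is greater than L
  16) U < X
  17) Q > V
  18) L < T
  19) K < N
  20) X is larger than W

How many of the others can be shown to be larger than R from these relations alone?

From R the given relations immediately reach V.
From those, P, N, Q, X — 5 in total.
From those, W — 6 in total.
From those, U — 7 in total.
No other element is forced above R by the given relations, so the count is 7.

7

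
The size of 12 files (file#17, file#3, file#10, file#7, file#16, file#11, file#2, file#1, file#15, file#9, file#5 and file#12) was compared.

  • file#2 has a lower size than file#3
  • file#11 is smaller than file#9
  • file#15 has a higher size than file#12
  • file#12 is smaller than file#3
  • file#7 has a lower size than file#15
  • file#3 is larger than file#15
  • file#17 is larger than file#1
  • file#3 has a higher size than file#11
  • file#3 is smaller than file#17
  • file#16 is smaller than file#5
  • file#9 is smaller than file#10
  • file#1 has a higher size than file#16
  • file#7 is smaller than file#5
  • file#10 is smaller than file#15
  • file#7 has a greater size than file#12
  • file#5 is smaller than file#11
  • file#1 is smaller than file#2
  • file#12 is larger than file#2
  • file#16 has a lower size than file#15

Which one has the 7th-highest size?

file#5

Piecing the relations together gives one ordering: file#16 < file#1 < file#2 < file#12 < file#7 < file#5 < file#11 < file#9 < file#10 < file#15 < file#3 < file#17.
Counting 7 from the largest end gives file#5.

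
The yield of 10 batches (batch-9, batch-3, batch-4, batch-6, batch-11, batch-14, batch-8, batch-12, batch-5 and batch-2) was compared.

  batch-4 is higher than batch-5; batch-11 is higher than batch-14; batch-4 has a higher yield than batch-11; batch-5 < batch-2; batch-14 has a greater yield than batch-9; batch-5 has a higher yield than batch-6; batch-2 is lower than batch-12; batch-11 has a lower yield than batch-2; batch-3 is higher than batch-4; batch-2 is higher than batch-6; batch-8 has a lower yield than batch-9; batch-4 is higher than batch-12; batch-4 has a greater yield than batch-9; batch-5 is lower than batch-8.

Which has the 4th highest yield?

Chaining the given pairs: batch-6 < batch-5 < batch-8 < batch-9 < batch-14 < batch-11 < batch-2 < batch-12 < batch-4 < batch-3.
The 4th largest is batch-2.

batch-2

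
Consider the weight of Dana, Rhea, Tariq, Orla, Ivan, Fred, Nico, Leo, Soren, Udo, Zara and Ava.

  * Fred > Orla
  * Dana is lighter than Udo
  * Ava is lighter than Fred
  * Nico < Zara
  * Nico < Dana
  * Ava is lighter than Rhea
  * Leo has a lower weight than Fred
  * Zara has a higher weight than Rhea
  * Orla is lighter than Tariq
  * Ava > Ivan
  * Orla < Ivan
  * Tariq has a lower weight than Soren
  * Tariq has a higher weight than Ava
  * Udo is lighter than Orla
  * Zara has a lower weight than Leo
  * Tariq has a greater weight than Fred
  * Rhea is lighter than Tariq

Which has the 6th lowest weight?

Piecing the relations together gives one ordering: Nico < Dana < Udo < Orla < Ivan < Ava < Rhea < Zara < Leo < Fred < Tariq < Soren.
Counting 6 from the smallest end gives Ava.

Ava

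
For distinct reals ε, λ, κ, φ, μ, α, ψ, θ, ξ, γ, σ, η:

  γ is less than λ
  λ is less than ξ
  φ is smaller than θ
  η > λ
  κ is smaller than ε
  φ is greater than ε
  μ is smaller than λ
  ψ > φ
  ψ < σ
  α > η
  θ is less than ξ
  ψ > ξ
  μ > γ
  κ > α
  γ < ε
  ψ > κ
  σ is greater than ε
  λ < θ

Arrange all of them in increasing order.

γ < μ < λ < η < α < κ < ε < φ < θ < ξ < ψ < σ

Nothing is placed below γ, so it is least; from there γ < μ; μ < λ; λ < η; η < α; α < κ; κ < ε; ε < φ; φ < θ; θ < ξ; ξ < ψ; ψ < σ, each given directly.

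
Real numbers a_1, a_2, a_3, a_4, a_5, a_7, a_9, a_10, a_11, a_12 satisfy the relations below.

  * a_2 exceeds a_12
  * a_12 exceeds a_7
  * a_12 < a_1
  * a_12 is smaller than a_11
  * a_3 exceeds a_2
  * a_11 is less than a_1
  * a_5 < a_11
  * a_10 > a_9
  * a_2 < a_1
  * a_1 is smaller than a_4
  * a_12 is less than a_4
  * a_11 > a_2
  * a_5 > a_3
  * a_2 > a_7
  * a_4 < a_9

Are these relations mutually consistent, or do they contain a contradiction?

consistent

The single ordering a_7 < a_12 < a_2 < a_3 < a_5 < a_11 < a_1 < a_4 < a_9 < a_10 satisfies every listed relation, so no contradiction arises.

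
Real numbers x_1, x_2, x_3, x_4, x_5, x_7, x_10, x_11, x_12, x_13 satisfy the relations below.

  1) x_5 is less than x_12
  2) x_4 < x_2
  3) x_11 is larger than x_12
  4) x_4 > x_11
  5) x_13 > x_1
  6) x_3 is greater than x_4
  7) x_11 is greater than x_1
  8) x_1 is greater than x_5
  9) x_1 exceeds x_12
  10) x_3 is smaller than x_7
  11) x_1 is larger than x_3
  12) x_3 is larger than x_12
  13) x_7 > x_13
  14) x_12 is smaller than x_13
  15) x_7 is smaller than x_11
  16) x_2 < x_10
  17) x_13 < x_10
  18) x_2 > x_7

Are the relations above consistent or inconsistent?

We have x_4 < x_3 stated directly, yet also x_3 < x_1 < x_13 < x_7 < x_11 < x_4 by chaining the others — so x_3 < x_4. Contradiction.

inconsistent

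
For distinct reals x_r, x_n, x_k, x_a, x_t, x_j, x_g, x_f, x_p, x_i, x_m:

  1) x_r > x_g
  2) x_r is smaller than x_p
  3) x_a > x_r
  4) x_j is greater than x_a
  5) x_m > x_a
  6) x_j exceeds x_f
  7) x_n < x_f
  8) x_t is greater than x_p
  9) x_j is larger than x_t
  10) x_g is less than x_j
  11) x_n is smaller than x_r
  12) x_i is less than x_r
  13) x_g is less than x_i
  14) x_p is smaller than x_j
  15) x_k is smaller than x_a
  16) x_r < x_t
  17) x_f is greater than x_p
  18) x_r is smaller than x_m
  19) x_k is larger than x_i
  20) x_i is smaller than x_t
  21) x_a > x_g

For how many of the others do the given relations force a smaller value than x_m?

6

Directly below x_m: x_r, x_a.
One step further: x_g, x_n, x_i, x_k (6 so far).
Nothing else is reachable below x_m; 6 in all.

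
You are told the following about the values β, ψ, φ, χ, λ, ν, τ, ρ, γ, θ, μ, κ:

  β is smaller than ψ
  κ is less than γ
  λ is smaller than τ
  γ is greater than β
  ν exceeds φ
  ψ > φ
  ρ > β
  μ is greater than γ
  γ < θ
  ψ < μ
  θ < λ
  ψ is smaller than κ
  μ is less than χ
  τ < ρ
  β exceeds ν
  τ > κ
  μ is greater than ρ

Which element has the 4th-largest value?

Chaining the given pairs: φ < ν < β < ψ < κ < γ < θ < λ < τ < ρ < μ < χ.
Counting 4 from the largest end gives τ.

τ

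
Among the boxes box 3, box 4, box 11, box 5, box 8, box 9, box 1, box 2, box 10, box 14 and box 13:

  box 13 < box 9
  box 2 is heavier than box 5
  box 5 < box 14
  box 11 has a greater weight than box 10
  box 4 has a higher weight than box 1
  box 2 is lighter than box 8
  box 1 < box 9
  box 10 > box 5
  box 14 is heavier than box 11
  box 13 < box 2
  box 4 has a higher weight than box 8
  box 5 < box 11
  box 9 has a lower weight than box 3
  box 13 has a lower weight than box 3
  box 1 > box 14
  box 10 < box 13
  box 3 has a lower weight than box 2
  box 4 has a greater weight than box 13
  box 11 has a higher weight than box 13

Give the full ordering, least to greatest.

Each adjacent pair is fixed by a given relation: box 5 < box 10; box 10 < box 13; box 13 < box 11; box 11 < box 14; box 14 < box 1; box 1 < box 9; box 9 < box 3; box 3 < box 2; box 2 < box 8; box 8 < box 4. Chaining them end to end gives the full order.

box 5 < box 10 < box 13 < box 11 < box 14 < box 1 < box 9 < box 3 < box 2 < box 8 < box 4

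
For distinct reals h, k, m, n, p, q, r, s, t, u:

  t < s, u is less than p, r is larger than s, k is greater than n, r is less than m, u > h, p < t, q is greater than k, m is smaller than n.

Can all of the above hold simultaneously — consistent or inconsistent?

The single ordering h < u < p < t < s < r < m < n < k < q satisfies every listed relation, so no contradiction arises.

consistent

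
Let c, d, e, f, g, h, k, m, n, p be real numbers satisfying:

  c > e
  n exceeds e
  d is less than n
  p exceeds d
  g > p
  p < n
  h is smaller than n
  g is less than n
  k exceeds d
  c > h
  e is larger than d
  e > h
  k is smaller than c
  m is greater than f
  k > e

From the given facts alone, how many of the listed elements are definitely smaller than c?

4

From c the given relations immediately reach h, e, k.
From those, d — 4 in total.
No other element is forced below c by the given relations, so the count is 4.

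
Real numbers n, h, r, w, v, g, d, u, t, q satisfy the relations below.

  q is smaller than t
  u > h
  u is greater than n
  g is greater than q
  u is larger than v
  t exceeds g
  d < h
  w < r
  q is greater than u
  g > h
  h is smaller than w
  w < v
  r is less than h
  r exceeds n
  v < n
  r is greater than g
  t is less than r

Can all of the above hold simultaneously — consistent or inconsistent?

inconsistent

We have r < h stated directly, yet also h < w < v < n < u < q < g < t < r by chaining the others — so h < r. Contradiction.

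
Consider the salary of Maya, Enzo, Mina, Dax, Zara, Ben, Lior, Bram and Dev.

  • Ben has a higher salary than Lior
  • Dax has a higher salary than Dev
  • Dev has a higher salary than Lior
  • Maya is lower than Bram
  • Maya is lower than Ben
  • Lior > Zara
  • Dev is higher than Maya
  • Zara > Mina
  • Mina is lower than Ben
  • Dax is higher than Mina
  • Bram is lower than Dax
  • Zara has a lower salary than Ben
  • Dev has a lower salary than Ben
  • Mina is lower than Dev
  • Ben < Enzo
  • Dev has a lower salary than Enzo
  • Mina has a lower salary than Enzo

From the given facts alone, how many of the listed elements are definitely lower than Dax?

Directly below Dax: Mina, Bram, Dev.
One step further: Maya, Lior (5 so far).
One step further: Zara (6 so far).
No other element is forced below Dax by the given relations, so the count is 6.

6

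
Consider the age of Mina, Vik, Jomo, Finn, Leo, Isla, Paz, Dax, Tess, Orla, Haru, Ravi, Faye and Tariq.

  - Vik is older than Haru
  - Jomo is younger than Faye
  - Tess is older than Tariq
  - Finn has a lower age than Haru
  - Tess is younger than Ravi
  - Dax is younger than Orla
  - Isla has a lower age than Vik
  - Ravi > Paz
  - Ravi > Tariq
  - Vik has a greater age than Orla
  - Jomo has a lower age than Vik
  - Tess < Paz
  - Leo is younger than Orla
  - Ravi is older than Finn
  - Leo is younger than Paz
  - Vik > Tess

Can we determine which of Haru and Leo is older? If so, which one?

Following every chain through Leo: above Leo we get Orla, Paz, Vik, Ravi.
Haru is not reached, and no chain runs the other way from Haru to Leo.
So the given relations leave the order of Leo and Haru undetermined.

undetermined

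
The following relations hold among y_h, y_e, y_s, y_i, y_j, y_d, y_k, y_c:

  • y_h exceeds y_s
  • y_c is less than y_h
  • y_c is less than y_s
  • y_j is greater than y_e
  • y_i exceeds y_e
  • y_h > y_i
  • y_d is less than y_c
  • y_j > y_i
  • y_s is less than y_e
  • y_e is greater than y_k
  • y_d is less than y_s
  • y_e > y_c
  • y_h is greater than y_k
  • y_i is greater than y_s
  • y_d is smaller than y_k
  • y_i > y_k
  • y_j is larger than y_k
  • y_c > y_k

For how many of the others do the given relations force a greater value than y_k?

The elements the relations force above y_k are y_c, y_s, y_e, y_i, y_j, y_h — no chain reaches any other.
That is 6.

6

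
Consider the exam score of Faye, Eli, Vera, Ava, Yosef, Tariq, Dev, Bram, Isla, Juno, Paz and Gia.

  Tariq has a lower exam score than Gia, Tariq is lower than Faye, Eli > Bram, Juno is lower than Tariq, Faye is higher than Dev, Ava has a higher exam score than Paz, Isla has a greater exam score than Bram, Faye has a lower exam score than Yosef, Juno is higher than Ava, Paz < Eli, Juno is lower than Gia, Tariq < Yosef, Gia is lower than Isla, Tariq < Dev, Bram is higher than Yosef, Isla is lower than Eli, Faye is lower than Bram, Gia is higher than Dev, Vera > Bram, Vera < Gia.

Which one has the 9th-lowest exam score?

The consecutive relations fix a unique order: Paz < Ava < Juno < Tariq < Dev < Faye < Yosef < Bram < Vera < Gia < Isla < Eli.
Counting 9 from the smallest end gives Vera.

Vera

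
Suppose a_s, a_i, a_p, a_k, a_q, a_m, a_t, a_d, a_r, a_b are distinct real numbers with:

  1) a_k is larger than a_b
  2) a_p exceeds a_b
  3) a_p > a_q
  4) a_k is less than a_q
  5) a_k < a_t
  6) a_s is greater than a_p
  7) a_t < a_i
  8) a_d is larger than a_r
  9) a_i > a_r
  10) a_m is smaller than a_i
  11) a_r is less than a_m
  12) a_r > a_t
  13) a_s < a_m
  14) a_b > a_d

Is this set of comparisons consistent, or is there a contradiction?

inconsistent

Chaining the given relations yields a_t < a_r < a_d < a_b < a_k, so a_t < a_k. But one relation states a_k < a_t. These cannot both hold.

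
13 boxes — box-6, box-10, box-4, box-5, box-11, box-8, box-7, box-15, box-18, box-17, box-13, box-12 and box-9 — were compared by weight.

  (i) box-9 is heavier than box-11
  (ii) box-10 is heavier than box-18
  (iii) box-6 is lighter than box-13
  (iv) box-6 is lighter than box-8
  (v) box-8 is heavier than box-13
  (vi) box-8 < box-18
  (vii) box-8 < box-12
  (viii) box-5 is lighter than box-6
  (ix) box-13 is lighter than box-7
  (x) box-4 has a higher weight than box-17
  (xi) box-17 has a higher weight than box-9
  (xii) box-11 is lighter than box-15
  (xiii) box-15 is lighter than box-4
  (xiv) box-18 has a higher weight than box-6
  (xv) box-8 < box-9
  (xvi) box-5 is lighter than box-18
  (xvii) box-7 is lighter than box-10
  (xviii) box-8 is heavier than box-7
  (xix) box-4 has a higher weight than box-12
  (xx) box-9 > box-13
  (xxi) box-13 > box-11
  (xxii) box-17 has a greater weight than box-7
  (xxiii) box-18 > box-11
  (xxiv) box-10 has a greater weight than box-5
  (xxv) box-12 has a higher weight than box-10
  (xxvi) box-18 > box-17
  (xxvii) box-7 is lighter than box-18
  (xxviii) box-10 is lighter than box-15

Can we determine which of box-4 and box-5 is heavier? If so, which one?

box-4

box-5 < box-6 and box-6 < box-13 give box-5 < box-13.
Then box-13 < box-7 extends the chain to box-7.
With box-7 < box-8: box-5 < box-6 < box-13 < box-7 < box-8.
Then box-8 < box-9 extends the chain to box-9.
Then box-9 < box-17 extends the chain to box-17.
Then box-17 < box-18 extends the chain to box-18.
Then box-18 < box-10 extends the chain to box-10.
Then box-10 < box-15 extends the chain to box-15.
Then box-15 < box-4 extends the chain to box-4.
So box-4 is heavier.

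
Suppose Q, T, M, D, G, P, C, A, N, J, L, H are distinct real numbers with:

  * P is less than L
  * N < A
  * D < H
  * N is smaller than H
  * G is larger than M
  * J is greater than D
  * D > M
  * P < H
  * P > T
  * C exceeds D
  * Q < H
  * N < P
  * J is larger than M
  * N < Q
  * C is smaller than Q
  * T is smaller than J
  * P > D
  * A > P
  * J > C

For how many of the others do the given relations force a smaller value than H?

7

Directly below H: N, D, Q, P.
One step further: M, C, T (7 so far).
No other element is forced below H by the given relations, so the count is 7.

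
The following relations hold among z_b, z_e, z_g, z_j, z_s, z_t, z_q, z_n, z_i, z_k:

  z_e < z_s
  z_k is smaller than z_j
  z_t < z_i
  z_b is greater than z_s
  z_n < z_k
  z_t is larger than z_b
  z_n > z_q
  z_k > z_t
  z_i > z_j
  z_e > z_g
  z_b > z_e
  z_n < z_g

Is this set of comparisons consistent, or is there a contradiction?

consistent

The single ordering z_q < z_n < z_g < z_e < z_s < z_b < z_t < z_k < z_j < z_i satisfies every listed relation, so no contradiction arises.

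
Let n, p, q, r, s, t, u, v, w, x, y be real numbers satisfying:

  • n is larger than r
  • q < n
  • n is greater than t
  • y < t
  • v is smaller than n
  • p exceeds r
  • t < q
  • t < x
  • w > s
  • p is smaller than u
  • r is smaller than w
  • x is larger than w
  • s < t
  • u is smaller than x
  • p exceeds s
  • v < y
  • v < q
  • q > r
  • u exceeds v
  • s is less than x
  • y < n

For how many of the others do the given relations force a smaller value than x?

8

From x the given relations immediately reach s, w, t, u.
From those, r, v, y, p — 8 in total.
No other element is forced below x by the given relations, so the count is 8.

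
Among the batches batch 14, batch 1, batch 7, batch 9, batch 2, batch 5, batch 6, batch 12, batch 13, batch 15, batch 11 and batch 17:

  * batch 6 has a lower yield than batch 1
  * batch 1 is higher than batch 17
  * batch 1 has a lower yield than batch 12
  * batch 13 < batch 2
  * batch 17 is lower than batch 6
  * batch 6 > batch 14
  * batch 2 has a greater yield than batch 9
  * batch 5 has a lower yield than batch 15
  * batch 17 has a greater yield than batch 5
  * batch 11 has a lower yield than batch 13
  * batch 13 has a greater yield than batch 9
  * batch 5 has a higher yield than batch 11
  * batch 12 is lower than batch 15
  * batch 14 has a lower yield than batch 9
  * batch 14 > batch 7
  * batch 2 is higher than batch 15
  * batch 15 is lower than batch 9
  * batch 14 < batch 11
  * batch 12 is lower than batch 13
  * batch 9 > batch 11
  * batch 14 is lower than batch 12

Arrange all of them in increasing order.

batch 7 < batch 14 < batch 11 < batch 5 < batch 17 < batch 6 < batch 1 < batch 12 < batch 15 < batch 9 < batch 13 < batch 2

The consecutive links are each given: batch 7 < batch 14; batch 14 < batch 11; batch 11 < batch 5; batch 5 < batch 17; batch 17 < batch 6; batch 6 < batch 1; batch 1 < batch 12; batch 12 < batch 15; batch 15 < batch 9; batch 9 < batch 13; batch 13 < batch 2.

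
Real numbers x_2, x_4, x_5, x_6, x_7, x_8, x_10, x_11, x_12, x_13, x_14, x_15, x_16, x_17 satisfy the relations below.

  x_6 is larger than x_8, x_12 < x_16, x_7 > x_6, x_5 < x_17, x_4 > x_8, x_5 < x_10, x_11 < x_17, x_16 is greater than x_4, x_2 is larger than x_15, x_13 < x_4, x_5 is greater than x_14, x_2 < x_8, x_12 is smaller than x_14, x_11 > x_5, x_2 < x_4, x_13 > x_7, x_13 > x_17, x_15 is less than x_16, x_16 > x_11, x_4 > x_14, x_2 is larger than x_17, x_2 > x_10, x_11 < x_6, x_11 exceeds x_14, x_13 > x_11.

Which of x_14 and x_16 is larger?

x_16

x_14 < x_11 < x_17 < x_2 < x_8 < x_6 < x_7 < x_13 < x_4 < x_16, by transitivity through x_11, x_17, x_2, x_8, x_6, x_7, x_13, x_4.
So x_14 < x_16; x_16 is the larger of the two.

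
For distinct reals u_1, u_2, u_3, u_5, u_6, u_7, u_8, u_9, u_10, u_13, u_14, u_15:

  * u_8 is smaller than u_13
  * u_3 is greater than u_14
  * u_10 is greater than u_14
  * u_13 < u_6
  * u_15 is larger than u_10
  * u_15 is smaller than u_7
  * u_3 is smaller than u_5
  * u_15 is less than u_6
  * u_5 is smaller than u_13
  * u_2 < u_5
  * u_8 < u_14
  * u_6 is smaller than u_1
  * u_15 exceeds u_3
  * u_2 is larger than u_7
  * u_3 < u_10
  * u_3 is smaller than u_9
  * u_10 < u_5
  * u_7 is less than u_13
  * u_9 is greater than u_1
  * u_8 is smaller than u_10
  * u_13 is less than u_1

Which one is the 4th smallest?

u_10

Piecing the relations together gives one ordering: u_8 < u_14 < u_3 < u_10 < u_15 < u_7 < u_2 < u_5 < u_13 < u_6 < u_1 < u_9.
Counting 4 from the smallest end gives u_10.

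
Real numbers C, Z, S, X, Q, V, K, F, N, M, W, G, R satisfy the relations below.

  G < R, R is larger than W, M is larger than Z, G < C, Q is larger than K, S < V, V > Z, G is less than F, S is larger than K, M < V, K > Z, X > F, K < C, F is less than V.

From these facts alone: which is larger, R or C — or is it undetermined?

Following every chain through C: below C we get Z, G, K.
R is not reached, and no chain runs the other way from R to C.
So the given relations leave the order of C and R undetermined.

undetermined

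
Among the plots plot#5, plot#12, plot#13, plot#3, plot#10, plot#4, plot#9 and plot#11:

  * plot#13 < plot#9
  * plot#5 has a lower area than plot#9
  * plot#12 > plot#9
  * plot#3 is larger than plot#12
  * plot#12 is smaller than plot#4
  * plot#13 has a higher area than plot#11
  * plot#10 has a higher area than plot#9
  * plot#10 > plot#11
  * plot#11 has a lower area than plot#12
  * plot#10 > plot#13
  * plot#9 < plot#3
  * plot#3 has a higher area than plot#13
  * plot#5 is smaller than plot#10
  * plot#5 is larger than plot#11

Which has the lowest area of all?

Chaining upward from plot#11: directly above it, plot#13, plot#5, plot#12, plot#10; then plot#9, plot#4, plot#3.
That covers every other element, and nothing is given below plot#11, so plot#11 is the lowest area.

plot#11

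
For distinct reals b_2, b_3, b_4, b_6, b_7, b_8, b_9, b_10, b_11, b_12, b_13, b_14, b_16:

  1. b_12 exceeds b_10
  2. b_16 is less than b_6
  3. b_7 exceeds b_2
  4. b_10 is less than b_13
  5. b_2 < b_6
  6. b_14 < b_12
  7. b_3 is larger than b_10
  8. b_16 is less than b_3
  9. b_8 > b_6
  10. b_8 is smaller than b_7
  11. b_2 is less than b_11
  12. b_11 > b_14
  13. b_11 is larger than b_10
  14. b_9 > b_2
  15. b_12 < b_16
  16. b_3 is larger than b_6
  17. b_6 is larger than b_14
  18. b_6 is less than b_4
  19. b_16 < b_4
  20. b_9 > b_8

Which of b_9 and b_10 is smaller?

b_10

The relevant relations are b_10 < b_12; b_12 < b_16; b_16 < b_6; b_6 < b_8; b_8 < b_9.
Chaining these gives b_10 < b_12 < b_16 < b_6 < b_8 < b_9.
So b_10 < b_9; b_10 is the smaller of the two.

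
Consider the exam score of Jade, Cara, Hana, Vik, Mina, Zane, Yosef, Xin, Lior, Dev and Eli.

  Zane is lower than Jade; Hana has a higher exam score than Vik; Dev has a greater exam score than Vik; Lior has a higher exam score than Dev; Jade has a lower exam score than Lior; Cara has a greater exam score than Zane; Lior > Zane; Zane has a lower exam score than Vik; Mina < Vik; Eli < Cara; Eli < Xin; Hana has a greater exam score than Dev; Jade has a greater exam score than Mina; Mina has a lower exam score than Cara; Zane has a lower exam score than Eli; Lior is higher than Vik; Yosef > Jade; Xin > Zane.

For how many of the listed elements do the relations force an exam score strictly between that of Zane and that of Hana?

Chaining upward from Zane reaches: Vik, Dev, Jade, Eli, Xin, Cara, Yosef, Lior.
Chaining downward from Hana reaches: Mina, Vik, Dev.
Strictly between Zane and Hana are those in both lists: Vik, Dev — 2 elements.

2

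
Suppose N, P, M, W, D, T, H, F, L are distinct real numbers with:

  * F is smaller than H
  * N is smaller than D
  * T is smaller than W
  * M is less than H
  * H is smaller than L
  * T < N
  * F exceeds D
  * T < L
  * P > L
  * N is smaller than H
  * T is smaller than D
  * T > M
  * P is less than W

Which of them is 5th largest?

Piecing the relations together gives one ordering: M < T < N < D < F < H < L < P < W.
Counting 5 from the largest end gives F.

F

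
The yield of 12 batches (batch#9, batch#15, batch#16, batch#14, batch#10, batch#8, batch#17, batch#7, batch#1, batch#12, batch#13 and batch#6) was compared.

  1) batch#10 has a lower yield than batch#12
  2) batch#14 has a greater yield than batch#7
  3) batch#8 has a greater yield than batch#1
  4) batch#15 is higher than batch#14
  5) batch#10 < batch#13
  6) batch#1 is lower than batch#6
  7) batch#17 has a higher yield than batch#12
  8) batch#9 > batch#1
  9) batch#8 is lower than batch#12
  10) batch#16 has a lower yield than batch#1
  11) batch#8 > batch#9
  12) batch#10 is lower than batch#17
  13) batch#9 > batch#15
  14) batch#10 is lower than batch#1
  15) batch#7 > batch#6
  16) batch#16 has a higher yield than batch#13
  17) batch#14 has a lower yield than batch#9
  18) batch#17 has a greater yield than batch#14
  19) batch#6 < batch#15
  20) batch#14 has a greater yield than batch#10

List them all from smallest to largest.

Each adjacent pair is fixed by a given relation: batch#10 < batch#13; batch#13 < batch#16; batch#16 < batch#1; batch#1 < batch#6; batch#6 < batch#7; batch#7 < batch#14; batch#14 < batch#15; batch#15 < batch#9; batch#9 < batch#8; batch#8 < batch#12; batch#12 < batch#17. Chaining them end to end gives the full order.

batch#10 < batch#13 < batch#16 < batch#1 < batch#6 < batch#7 < batch#14 < batch#15 < batch#9 < batch#8 < batch#12 < batch#17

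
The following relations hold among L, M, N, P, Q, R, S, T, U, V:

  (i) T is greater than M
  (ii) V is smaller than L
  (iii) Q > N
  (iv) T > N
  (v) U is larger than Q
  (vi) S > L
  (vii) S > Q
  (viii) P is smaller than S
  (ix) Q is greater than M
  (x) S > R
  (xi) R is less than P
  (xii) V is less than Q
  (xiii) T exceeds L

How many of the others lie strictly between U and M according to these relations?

Chaining upward from M reaches: Q, T, S.
Chaining downward from U reaches: V, N, Q.
Strictly between M and U are those in both lists: Q — 1 element.

1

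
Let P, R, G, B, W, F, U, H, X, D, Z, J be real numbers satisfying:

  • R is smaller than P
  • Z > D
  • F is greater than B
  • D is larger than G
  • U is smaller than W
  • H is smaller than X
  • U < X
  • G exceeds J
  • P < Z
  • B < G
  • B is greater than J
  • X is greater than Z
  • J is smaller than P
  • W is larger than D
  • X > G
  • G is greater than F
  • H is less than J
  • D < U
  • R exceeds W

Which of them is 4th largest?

The consecutive relations fix a unique order: H < J < B < F < G < D < U < W < R < P < Z < X.
Counting 4 from the largest end gives R.

R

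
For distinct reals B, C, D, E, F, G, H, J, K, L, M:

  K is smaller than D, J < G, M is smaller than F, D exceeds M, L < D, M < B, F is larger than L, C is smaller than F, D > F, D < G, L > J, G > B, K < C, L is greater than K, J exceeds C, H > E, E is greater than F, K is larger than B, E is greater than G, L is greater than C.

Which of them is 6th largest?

L

Chaining the given pairs: M < B < K < C < J < L < F < D < G < E < H.
The 6th largest is L.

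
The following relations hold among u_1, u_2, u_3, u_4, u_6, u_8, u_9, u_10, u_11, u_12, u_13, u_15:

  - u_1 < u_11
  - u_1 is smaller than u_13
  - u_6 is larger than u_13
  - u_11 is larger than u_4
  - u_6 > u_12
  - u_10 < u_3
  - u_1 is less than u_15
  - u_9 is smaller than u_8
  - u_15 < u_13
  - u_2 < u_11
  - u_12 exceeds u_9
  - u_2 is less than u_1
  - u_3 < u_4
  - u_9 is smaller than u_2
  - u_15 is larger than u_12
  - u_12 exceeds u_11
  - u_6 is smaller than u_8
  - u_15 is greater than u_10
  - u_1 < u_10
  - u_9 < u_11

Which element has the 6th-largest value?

u_11

Piecing the relations together gives one ordering: u_9 < u_2 < u_1 < u_10 < u_3 < u_4 < u_11 < u_12 < u_15 < u_13 < u_6 < u_8.
Counting 6 from the largest end gives u_11.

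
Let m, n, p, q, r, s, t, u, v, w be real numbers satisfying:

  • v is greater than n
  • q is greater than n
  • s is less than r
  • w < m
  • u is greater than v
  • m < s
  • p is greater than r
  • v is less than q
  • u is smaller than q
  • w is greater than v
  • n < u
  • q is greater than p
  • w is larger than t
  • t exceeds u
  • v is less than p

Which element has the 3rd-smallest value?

u

Chaining the given pairs: n < v < u < t < w < m < s < r < p < q.
The 3rd smallest is u.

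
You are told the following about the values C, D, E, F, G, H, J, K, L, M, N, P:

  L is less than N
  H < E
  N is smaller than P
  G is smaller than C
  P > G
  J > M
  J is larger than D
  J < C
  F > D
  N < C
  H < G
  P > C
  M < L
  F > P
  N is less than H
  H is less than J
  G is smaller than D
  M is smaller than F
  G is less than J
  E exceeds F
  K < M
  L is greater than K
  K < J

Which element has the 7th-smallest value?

Piecing the relations together gives one ordering: K < M < L < N < H < G < D < J < C < P < F < E.
The 7th smallest is D.

D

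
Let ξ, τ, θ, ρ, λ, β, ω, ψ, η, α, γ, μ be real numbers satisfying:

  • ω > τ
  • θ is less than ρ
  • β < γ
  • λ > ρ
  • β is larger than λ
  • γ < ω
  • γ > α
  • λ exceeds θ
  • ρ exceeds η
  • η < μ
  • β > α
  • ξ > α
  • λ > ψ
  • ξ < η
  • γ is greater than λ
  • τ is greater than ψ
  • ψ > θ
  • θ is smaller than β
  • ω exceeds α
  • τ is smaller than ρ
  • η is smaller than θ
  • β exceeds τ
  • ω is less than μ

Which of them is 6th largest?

Piecing the relations together gives one ordering: α < ξ < η < θ < ψ < τ < ρ < λ < β < γ < ω < μ.
The 6th largest is ρ.

ρ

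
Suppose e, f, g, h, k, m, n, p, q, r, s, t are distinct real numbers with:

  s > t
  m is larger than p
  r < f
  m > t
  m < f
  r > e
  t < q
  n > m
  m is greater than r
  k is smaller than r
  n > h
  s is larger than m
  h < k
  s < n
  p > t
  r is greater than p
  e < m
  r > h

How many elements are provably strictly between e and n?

3

The relations place e below n. An element lies strictly between them when it is forced above e and also forced below n.
Above e: {r, m, s, f}. Below n: {h, t, k, p, r, m, s}.
Intersection: {r, m, s} — 3.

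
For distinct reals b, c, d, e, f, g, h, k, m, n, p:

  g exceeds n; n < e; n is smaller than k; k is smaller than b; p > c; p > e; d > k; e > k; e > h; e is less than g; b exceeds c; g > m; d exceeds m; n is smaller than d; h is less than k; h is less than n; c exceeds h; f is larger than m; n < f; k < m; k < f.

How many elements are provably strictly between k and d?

1

Chaining upward from k reaches: m, e, f, g, p, b.
Chaining downward from d reaches: h, n, m.
Strictly between k and d are those in both lists: m — 1 element.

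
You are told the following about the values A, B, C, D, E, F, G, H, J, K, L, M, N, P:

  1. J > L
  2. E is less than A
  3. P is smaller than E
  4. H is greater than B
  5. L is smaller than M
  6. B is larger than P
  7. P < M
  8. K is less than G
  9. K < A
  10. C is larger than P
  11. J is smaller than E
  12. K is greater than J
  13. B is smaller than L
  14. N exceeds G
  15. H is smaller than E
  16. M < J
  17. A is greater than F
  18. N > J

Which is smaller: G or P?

Following the relations from P: P < B < L < M < J < K < G.
So P < G; P is the smaller of the two.

P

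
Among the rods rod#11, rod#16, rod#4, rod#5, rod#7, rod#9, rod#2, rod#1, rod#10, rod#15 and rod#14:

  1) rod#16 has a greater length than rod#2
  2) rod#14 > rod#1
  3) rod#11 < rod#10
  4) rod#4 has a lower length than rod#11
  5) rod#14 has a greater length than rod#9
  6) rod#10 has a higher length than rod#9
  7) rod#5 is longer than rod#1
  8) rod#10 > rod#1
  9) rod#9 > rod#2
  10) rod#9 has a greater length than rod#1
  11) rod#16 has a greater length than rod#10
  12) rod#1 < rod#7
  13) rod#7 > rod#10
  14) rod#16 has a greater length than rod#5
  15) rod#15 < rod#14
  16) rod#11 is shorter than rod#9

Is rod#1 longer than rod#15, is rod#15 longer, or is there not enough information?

Following every chain through rod#15: above rod#15 we get rod#14.
rod#1 is not reached, and no chain runs the other way from rod#1 to rod#15.
So the given relations leave the order of rod#15 and rod#1 undetermined.

undetermined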